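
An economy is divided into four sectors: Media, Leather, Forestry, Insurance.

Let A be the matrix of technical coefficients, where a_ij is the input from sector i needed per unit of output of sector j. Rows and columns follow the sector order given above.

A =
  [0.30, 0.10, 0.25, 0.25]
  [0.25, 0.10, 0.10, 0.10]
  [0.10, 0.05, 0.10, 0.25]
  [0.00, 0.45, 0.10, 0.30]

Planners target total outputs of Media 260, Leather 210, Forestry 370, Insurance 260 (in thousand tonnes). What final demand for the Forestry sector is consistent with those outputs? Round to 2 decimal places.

d_3 = 231.50

I − A =
  [   0.70    -0.10    -0.25    -0.25]
  [  -0.25     0.90    -0.10    -0.10]
  [  -0.10    -0.05     0.90    -0.25]
  [   0.00    -0.45    -0.10     0.70]
d = (I − A) x:
  d_1 = (+0.70)·260 + (-0.10)·210 + (-0.25)·370 + (-0.25)·260 = 3.50
  d_2 = (-0.25)·260 + (+0.90)·210 + (-0.10)·370 + (-0.10)·260 = 61.00
  d_3 = (-0.10)·260 + (-0.05)·210 + (+0.90)·370 + (-0.25)·260 = 231.50
  d_4 = (+0.00)·260 + (-0.45)·210 + (-0.10)·370 + (+0.70)·260 = 50.50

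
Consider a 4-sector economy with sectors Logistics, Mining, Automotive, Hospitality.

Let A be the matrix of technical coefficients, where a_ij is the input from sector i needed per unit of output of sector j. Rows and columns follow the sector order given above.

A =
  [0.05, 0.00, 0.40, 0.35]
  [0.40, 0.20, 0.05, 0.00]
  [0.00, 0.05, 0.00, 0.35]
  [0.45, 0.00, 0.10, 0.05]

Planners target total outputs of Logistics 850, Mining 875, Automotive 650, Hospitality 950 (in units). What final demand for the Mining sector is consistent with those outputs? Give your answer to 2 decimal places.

d_M = 327.50

I − A =
  [   0.95     0.00    -0.40    -0.35]
  [  -0.40     0.80    -0.05     0.00]
  [   0.00    -0.05     1.00    -0.35]
  [  -0.45     0.00    -0.10     0.95]
d = (I − A) x:
  d_L = (+0.95)·850 + (+0.00)·875 + (-0.40)·650 + (-0.35)·950 = 215.00
  d_M = (-0.40)·850 + (+0.80)·875 + (-0.05)·650 + (+0.00)·950 = 327.50
  d_A = (+0.00)·850 + (-0.05)·875 + (+1.00)·650 + (-0.35)·950 = 273.75
  d_H = (-0.45)·850 + (+0.00)·875 + (-0.10)·650 + (+0.95)·950 = 455.00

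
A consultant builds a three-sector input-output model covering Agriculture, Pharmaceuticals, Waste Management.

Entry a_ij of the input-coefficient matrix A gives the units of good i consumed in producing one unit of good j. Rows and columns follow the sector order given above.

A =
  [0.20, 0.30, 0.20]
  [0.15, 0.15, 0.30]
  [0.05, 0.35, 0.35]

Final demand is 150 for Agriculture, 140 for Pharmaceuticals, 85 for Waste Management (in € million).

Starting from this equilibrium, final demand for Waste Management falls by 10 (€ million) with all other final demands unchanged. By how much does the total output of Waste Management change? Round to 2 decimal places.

Δx_3 = -20.80

I − A =
  [   0.80    -0.30    -0.20]
  [  -0.15     0.85    -0.30]
  [  -0.05    -0.35     0.65]
Cofactors of I−A, C_ij = (−1)^(i+j)·(minor ij) (rows/columns in the sector order above):
  C_11 = (0.85)(0.65) − (-0.30)(-0.35) = 0.4475
  C_12 = −[(-0.15)(0.65) − (-0.30)(-0.05)] = 0.1125
  C_13 = (-0.15)(-0.35) − (0.85)(-0.05) = 0.0950
  C_21 = −[(-0.30)(0.65) − (-0.20)(-0.35)] = 0.2650
  C_22 = (0.80)(0.65) − (-0.20)(-0.05) = 0.5100
  C_23 = −[(0.80)(-0.35) − (-0.30)(-0.05)] = 0.2950
  C_31 = (-0.30)(-0.30) − (-0.20)(0.85) = 0.2600
  C_32 = −[(0.80)(-0.30) − (-0.20)(-0.15)] = 0.2700
  C_33 = (0.80)(0.85) − (-0.30)(-0.15) = 0.6350
det(I−A) = Σ_j (I−A)_1j·C_1j = (0.80)(0.4475) + (-0.30)(0.1125) + (-0.20)(0.0950) = 0.30525
adj(I−A) = Cᵀ =
  [ 0.4475   0.2650   0.2600]
  [ 0.1125   0.5100   0.2700]
  [ 0.0950   0.2950   0.6350]
(I − A)⁻¹ = adj(I−A) / det(I−A) ≈
  [   1.4660     0.8681     0.8518]
  [   0.3686     1.6708     0.8845]
  [   0.3112     0.9664     2.0803]
Δx = (I − A)⁻¹ Δd with Δd having -10 in the Waste Management component and 0 elsewhere.
So Δx_3 = L_33 · (-10), where L_33 = adj(I−A)_33 / det(I−A) = 0.6350 / 0.30525.
Δx_3 = 0.6350 × (-10) / 0.30525 = -6.35 / 0.30525 ≈ -20.80.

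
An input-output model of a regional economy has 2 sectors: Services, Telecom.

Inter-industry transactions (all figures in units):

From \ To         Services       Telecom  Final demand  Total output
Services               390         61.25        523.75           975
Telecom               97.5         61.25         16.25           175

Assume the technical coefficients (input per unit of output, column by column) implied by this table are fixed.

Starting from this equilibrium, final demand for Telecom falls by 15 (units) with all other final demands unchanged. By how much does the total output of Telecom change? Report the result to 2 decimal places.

Δx_2 = -25.35

Technical coefficients a_ij = z_ij / X_j:
  a_11 = 390/975 = 0.40, a_21 = 97.5/975 = 0.10
  a_12 = 61.25/175 = 0.35, a_22 = 61.25/175 = 0.35
I − A =
  [   0.60    -0.35]
  [  -0.10     0.65]
det(I−A) = (0.60)(0.65) − (-0.35)(-0.10) = 0.3550
adj(I−A) = [[0.65, 0.35], [0.10, 0.60]]
(I − A)⁻¹ = adj(I−A) / det(I−A) ≈
  [   1.8310     0.9859]
  [   0.2817     1.6901]
Δx = (I − A)⁻¹ Δd with Δd having -15 in the Telecom component and 0 elsewhere.
So Δx_2 = L_22 · (-15), where L_22 = adj(I−A)_22 / det(I−A) = 0.60 / 0.3550.
Δx_2 = 0.60 × (-15) / 0.3550 = -9.00 / 0.3550 ≈ -25.35.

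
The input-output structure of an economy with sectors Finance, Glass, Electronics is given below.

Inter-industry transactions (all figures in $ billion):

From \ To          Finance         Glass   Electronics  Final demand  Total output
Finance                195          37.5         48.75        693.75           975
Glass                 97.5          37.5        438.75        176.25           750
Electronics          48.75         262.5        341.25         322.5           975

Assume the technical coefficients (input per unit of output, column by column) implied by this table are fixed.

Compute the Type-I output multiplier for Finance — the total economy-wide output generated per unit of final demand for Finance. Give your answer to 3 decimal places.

m_F = 1.752

Technical coefficients a_ij = z_ij / X_j:
  a_FF = 195/975 = 0.20, a_GF = 97.5/975 = 0.10, a_EF = 48.75/975 = 0.05
  a_FG = 37.5/750 = 0.05, a_GG = 37.5/750 = 0.05, a_EG = 262.5/750 = 0.35
  a_FE = 48.75/975 = 0.05, a_GE = 438.75/975 = 0.45, a_EE = 341.25/975 = 0.35
I − A =
  [   0.80    -0.05    -0.05]
  [  -0.10     0.95    -0.45]
  [  -0.05    -0.35     0.65]
Cofactors of I−A, C_ij = (−1)^(i+j)·(minor ij) (rows/columns in the sector order above):
  C_11 = (0.95)(0.65) − (-0.45)(-0.35) = 0.4600
  C_12 = −[(-0.10)(0.65) − (-0.45)(-0.05)] = 0.0875
  C_13 = (-0.10)(-0.35) − (0.95)(-0.05) = 0.0825
  C_21 = −[(-0.05)(0.65) − (-0.05)(-0.35)] = 0.0500
  C_22 = (0.80)(0.65) − (-0.05)(-0.05) = 0.5175
  C_23 = −[(0.80)(-0.35) − (-0.05)(-0.05)] = 0.2825
  C_31 = (-0.05)(-0.45) − (-0.05)(0.95) = 0.0700
  C_32 = −[(0.80)(-0.45) − (-0.05)(-0.10)] = 0.3650
  C_33 = (0.80)(0.95) − (-0.05)(-0.10) = 0.7550
det(I−A) = Σ_j (I−A)_1j·C_1j = (0.80)(0.4600) + (-0.05)(0.0875) + (-0.05)(0.0825) = 0.3595
adj(I−A) = Cᵀ =
  [ 0.4600   0.0500   0.0700]
  [ 0.0875   0.5175   0.3650]
  [ 0.0825   0.2825   0.7550]
(I − A)⁻¹ = adj(I−A) / det(I−A) ≈
  [   1.2796     0.1391     0.1947]
  [   0.2434     1.4395     1.0153]
  [   0.2295     0.7858     2.1001]
The output multiplier for sector j is the column-j sum of the Leontief inverse (I − A)⁻¹ = adj(I−A) / det(I−A).
Column F of adj(I−A): (0.4600, 0.0875, 0.0825); det(I−A) = 0.3595.
m_F = (0.4600 + 0.0875 + 0.0825) / 0.3595 = 0.63 / 0.3595 ≈ 1.752.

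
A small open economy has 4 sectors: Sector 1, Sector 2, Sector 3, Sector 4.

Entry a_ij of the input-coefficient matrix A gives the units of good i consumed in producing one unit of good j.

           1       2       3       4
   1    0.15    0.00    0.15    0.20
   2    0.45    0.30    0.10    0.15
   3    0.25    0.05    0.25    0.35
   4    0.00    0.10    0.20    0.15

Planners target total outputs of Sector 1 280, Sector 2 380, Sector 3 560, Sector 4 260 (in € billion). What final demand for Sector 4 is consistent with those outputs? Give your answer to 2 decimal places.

d_4 = 71.00

I − A =
  [   0.85     0.00    -0.15    -0.20]
  [  -0.45     0.70    -0.10    -0.15]
  [  -0.25    -0.05     0.75    -0.35]
  [   0.00    -0.10    -0.20     0.85]
d = (I − A) x:
  d_1 = (+0.85)·280 + (+0.00)·380 + (-0.15)·560 + (-0.20)·260 = 102.00
  d_2 = (-0.45)·280 + (+0.70)·380 + (-0.10)·560 + (-0.15)·260 = 45.00
  d_3 = (-0.25)·280 + (-0.05)·380 + (+0.75)·560 + (-0.35)·260 = 240.00
  d_4 = (+0.00)·280 + (-0.10)·380 + (-0.20)·560 + (+0.85)·260 = 71.00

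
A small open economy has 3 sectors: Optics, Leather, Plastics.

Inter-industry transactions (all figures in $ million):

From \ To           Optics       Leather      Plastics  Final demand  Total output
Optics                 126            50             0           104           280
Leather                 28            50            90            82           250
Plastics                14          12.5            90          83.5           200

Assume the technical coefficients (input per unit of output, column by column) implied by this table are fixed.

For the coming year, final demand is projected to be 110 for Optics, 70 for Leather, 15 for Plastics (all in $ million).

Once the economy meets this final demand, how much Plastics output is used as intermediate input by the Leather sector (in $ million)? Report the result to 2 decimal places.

Technical coefficients a_ij = z_ij / X_j:
  a_11 = 126/280 = 0.45, a_21 = 28/280 = 0.10, a_31 = 14/280 = 0.05
  a_12 = 50/250 = 0.20, a_22 = 50/250 = 0.20, a_32 = 12.5/250 = 0.05
  a_13 = 0/200 = 0.00, a_23 = 90/200 = 0.45, a_33 = 90/200 = 0.45
I − A =
  [   0.55    -0.20     0.00]
  [  -0.10     0.80    -0.45]
  [  -0.05    -0.05     0.55]
Cofactors of I−A, C_ij = (−1)^(i+j)·(minor ij) (rows/columns in the sector order above):
  C_11 = (0.80)(0.55) − (-0.45)(-0.05) = 0.4175
  C_12 = −[(-0.10)(0.55) − (-0.45)(-0.05)] = 0.0775
  C_13 = (-0.10)(-0.05) − (0.80)(-0.05) = 0.0450
  C_21 = −[(-0.20)(0.55) − (0.00)(-0.05)] = 0.1100
  C_22 = (0.55)(0.55) − (0.00)(-0.05) = 0.3025
  C_23 = −[(0.55)(-0.05) − (-0.20)(-0.05)] = 0.0375
  C_31 = (-0.20)(-0.45) − (0.00)(0.80) = 0.0900
  C_32 = −[(0.55)(-0.45) − (0.00)(-0.10)] = 0.2475
  C_33 = (0.55)(0.80) − (-0.20)(-0.10) = 0.4200
det(I−A) = Σ_j (I−A)_1j·C_1j = (0.55)(0.4175) + (-0.20)(0.0775) + (0.00)(0.0450) = 0.214125
adj(I−A) = Cᵀ =
  [ 0.4175   0.1100   0.0900]
  [ 0.0775   0.3025   0.2475]
  [ 0.0450   0.0375   0.4200]
(I − A)⁻¹ = adj(I−A) / det(I−A) ≈
  [   1.9498     0.5137     0.4203]
  [   0.3619     1.4127     1.1559]
  [   0.2102     0.1751     1.9615]
First solve x = (I − A)⁻¹ d = adj(I−A)·d / det(I−A); in particular x_2 = (0.0775·110 + 0.3025·70 + 0.2475·15) / 0.214125 = 33.4125 / 0.214125 ≈ 156.0420.
Intermediate flow from 3 to 2: z_32 = a_32 · x_2 = 0.05 × 33.4125 / 0.214125 = 1.670625 / 0.214125 ≈ 7.80.

z_32 = 7.80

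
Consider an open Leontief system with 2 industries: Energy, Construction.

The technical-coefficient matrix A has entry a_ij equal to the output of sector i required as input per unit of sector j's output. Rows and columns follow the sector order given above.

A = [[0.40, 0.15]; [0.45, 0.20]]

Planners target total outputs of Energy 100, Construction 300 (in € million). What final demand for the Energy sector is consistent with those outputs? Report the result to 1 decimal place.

I − A =
  [   0.60    -0.15]
  [  -0.45     0.80]
d = (I − A) x:
  d_E = (+0.60)·100 + (-0.15)·300 = 15.0
  d_C = (-0.45)·100 + (+0.80)·300 = 195.0

d_E = 15.0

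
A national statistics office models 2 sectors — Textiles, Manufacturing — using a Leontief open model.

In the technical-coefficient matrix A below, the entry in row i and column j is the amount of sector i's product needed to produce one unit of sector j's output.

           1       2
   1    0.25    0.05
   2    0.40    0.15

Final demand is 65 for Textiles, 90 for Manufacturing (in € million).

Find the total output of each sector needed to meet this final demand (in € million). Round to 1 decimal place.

x_1 = 96.8, x_2 = 151.4

I − A =
  [   0.75    -0.05]
  [  -0.40     0.85]
det(I−A) = (0.75)(0.85) − (-0.05)(-0.40) = 0.6175
adj(I−A) = [[0.85, 0.05], [0.40, 0.75]]
(I − A)⁻¹ = adj(I−A) / det(I−A) ≈
  [   1.3765     0.0810]
  [   0.6478     1.2146]
x = (I − A)⁻¹ d = adj(I−A)·d / det(I−A), with det(I−A) = 0.6175:
  x_1 = (0.85·65 + 0.05·90) / 0.6175 = 59.75 / 0.6175 ≈ 96.8
  x_2 = (0.40·65 + 0.75·90) / 0.6175 = 93.50 / 0.6175 ≈ 151.4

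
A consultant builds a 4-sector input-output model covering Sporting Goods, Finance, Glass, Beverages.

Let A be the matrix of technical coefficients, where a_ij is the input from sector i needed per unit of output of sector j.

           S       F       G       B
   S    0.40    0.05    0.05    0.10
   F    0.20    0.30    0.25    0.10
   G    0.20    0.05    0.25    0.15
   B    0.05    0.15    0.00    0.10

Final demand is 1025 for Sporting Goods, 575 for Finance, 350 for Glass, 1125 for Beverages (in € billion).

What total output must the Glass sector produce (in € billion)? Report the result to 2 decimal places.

x_G = 1593.95

I − A =
  [   0.60    -0.05    -0.05    -0.10]
  [  -0.20     0.70    -0.25    -0.10]
  [  -0.20    -0.05     0.75    -0.15]
  [  -0.05    -0.15     0.00     0.90]
Compute the cofactors C_ij = (−1)^(i+j)·(3×3 minor ij) of I−A; the adjugate is their transpose:
adj(I−A) = Cᵀ =
  [ 0.444375   0.048375   0.045750   0.062375]
  [ 0.185625   0.391875   0.143000   0.088000]
  [ 0.142000   0.052625   0.353250   0.080500]
  [ 0.055625   0.068000   0.026375   0.290000]
det(I−A) = Σ_j (I−A)_1j·C_1j = (0.60)(0.444375) + (-0.05)(0.185625) + (-0.05)(0.142000) + (-0.10)(0.055625) = 0.24468125
(I − A)⁻¹ = adj(I−A) / det(I−A) ≈
  [   1.8161     0.1977     0.1870     0.2549]
  [   0.7586     1.6016     0.5844     0.3597]
  [   0.5803     0.2151     1.4437     0.3290]
  [   0.2273     0.2779     0.1078     1.1852]
x = (I − A)⁻¹ d = adj(I−A)·d / det(I−A), with det(I−A) = 0.24468125:
  x_S = (0.444375·1025 + 0.048375·575 + 0.045750·350 + 0.062375·1125) / 0.24468125 = 569.484375 / 0.24468125 ≈ 2327.45
  x_F = (0.185625·1025 + 0.391875·575 + 0.143000·350 + 0.088000·1125) / 0.24468125 = 564.64375 / 0.24468125 ≈ 2307.67
  x_G = (0.142000·1025 + 0.052625·575 + 0.353250·350 + 0.080500·1125) / 0.24468125 = 390.009375 / 0.24468125 ≈ 1593.95
  x_B = (0.055625·1025 + 0.068000·575 + 0.026375·350 + 0.290000·1125) / 0.24468125 = 431.596875 / 0.24468125 ≈ 1763.91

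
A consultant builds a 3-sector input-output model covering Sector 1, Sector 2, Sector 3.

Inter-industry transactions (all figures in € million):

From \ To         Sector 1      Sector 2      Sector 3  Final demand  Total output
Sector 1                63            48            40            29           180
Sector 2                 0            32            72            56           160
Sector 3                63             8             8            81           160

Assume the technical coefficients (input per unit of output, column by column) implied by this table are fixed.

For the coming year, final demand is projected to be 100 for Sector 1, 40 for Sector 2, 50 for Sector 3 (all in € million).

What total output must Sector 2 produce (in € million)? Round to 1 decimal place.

Technical coefficients a_ij = z_ij / X_j:
  a_11 = 63/180 = 0.35, a_21 = 0/180 = 0.00, a_31 = 63/180 = 0.35
  a_12 = 48/160 = 0.30, a_22 = 32/160 = 0.20, a_32 = 8/160 = 0.05
  a_13 = 40/160 = 0.25, a_23 = 72/160 = 0.45, a_33 = 8/160 = 0.05
I − A =
  [   0.65    -0.30    -0.25]
  [   0.00     0.80    -0.45]
  [  -0.35    -0.05     0.95]
Cofactors of I−A, C_ij = (−1)^(i+j)·(minor ij) (rows/columns in the sector order above):
  C_11 = (0.80)(0.95) − (-0.45)(-0.05) = 0.7375
  C_12 = −[(0.00)(0.95) − (-0.45)(-0.35)] = 0.1575
  C_13 = (0.00)(-0.05) − (0.80)(-0.35) = 0.2800
  C_21 = −[(-0.30)(0.95) − (-0.25)(-0.05)] = 0.2975
  C_22 = (0.65)(0.95) − (-0.25)(-0.35) = 0.5300
  C_23 = −[(0.65)(-0.05) − (-0.30)(-0.35)] = 0.1375
  C_31 = (-0.30)(-0.45) − (-0.25)(0.80) = 0.3350
  C_32 = −[(0.65)(-0.45) − (-0.25)(0.00)] = 0.2925
  C_33 = (0.65)(0.80) − (-0.30)(0.00) = 0.5200
det(I−A) = Σ_j (I−A)_1j·C_1j = (0.65)(0.7375) + (-0.30)(0.1575) + (-0.25)(0.2800) = 0.362125
adj(I−A) = Cᵀ =
  [ 0.7375   0.2975   0.3350]
  [ 0.1575   0.5300   0.2925]
  [ 0.2800   0.1375   0.5200]
(I − A)⁻¹ = adj(I−A) / det(I−A) ≈
  [   2.0366     0.8215     0.9251]
  [   0.4349     1.4636     0.8077]
  [   0.7732     0.3797     1.4360]
x = (I − A)⁻¹ d = adj(I−A)·d / det(I−A), with det(I−A) = 0.362125:
  x_1 = (0.7375·100 + 0.2975·40 + 0.3350·50) / 0.362125 = 102.40 / 0.362125 ≈ 282.8
  x_2 = (0.1575·100 + 0.5300·40 + 0.2925·50) / 0.362125 = 51.575 / 0.362125 ≈ 142.4
  x_3 = (0.2800·100 + 0.1375·40 + 0.5200·50) / 0.362125 = 59.50 / 0.362125 ≈ 164.3

x_2 = 142.4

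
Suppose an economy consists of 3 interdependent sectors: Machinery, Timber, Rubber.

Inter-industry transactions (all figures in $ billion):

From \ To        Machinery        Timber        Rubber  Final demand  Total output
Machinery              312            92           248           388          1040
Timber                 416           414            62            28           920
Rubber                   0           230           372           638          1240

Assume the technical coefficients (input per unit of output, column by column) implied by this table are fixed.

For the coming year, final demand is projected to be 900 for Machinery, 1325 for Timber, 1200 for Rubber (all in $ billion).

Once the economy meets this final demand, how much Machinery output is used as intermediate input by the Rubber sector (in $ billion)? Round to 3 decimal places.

z_13 = 691.774

Technical coefficients a_ij = z_ij / X_j:
  a_11 = 312/1040 = 0.30, a_21 = 416/1040 = 0.40, a_31 = 0/1040 = 0.00
  a_12 = 92/920 = 0.10, a_22 = 414/920 = 0.45, a_32 = 230/920 = 0.25
  a_13 = 248/1240 = 0.20, a_23 = 62/1240 = 0.05, a_33 = 372/1240 = 0.30
I − A =
  [   0.70    -0.10    -0.20]
  [  -0.40     0.55    -0.05]
  [   0.00    -0.25     0.70]
Cofactors of I−A, C_ij = (−1)^(i+j)·(minor ij) (rows/columns in the sector order above):
  C_11 = (0.55)(0.70) − (-0.05)(-0.25) = 0.3725
  C_12 = −[(-0.40)(0.70) − (-0.05)(0.00)] = 0.2800
  C_13 = (-0.40)(-0.25) − (0.55)(0.00) = 0.1000
  C_21 = −[(-0.10)(0.70) − (-0.20)(-0.25)] = 0.1200
  C_22 = (0.70)(0.70) − (-0.20)(0.00) = 0.4900
  C_23 = −[(0.70)(-0.25) − (-0.10)(0.00)] = 0.1750
  C_31 = (-0.10)(-0.05) − (-0.20)(0.55) = 0.1150
  C_32 = −[(0.70)(-0.05) − (-0.20)(-0.40)] = 0.1150
  C_33 = (0.70)(0.55) − (-0.10)(-0.40) = 0.3450
det(I−A) = Σ_j (I−A)_1j·C_1j = (0.70)(0.3725) + (-0.10)(0.2800) + (-0.20)(0.1000) = 0.21275
adj(I−A) = Cᵀ =
  [ 0.3725   0.1200   0.1150]
  [ 0.2800   0.4900   0.1150]
  [ 0.1000   0.1750   0.3450]
(I − A)⁻¹ = adj(I−A) / det(I−A) ≈
  [   1.7509     0.5640     0.5405]
  [   1.3161     2.3032     0.5405]
  [   0.4700     0.8226     1.6216]
First solve x = (I − A)⁻¹ d = adj(I−A)·d / det(I−A); in particular x_3 = (0.1000·900 + 0.1750·1325 + 0.3450·1200) / 0.21275 = 735.875 / 0.21275 ≈ 3458.87192.
Intermediate flow from 1 to 3: z_13 = a_13 · x_3 = 0.20 × 735.875 / 0.21275 = 147.175 / 0.21275 ≈ 691.774.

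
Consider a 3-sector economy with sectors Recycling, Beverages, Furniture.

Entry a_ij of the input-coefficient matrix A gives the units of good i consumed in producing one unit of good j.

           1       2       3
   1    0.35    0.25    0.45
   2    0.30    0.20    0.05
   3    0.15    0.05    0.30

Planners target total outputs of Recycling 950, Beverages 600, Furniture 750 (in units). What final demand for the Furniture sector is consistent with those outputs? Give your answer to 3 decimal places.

I − A =
  [   0.65    -0.25    -0.45]
  [  -0.30     0.80    -0.05]
  [  -0.15    -0.05     0.70]
d = (I − A) x:
  d_1 = (+0.65)·950 + (-0.25)·600 + (-0.45)·750 = 130.000
  d_2 = (-0.30)·950 + (+0.80)·600 + (-0.05)·750 = 157.500
  d_3 = (-0.15)·950 + (-0.05)·600 + (+0.70)·750 = 352.500

d_3 = 352.500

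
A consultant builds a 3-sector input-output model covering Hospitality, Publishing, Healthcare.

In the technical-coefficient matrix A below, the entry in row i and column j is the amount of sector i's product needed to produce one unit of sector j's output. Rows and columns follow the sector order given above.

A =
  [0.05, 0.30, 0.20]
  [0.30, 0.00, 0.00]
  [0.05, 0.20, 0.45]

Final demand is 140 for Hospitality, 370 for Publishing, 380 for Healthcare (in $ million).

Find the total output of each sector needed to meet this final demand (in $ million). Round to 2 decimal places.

x_1 = 507.43, x_2 = 522.23, x_3 = 926.94

I − A =
  [   0.95    -0.30    -0.20]
  [  -0.30     1.00     0.00]
  [  -0.05    -0.20     0.55]
Cofactors of I−A, C_ij = (−1)^(i+j)·(minor ij) (rows/columns in the sector order above):
  C_11 = (1.00)(0.55) − (0.00)(-0.20) = 0.5500
  C_12 = −[(-0.30)(0.55) − (0.00)(-0.05)] = 0.1650
  C_13 = (-0.30)(-0.20) − (1.00)(-0.05) = 0.1100
  C_21 = −[(-0.30)(0.55) − (-0.20)(-0.20)] = 0.2050
  C_22 = (0.95)(0.55) − (-0.20)(-0.05) = 0.5125
  C_23 = −[(0.95)(-0.20) − (-0.30)(-0.05)] = 0.2050
  C_31 = (-0.30)(0.00) − (-0.20)(1.00) = 0.2000
  C_32 = −[(0.95)(0.00) − (-0.20)(-0.30)] = 0.0600
  C_33 = (0.95)(1.00) − (-0.30)(-0.30) = 0.8600
det(I−A) = Σ_j (I−A)_1j·C_1j = (0.95)(0.5500) + (-0.30)(0.1650) + (-0.20)(0.1100) = 0.4510
adj(I−A) = Cᵀ =
  [ 0.5500   0.2050   0.2000]
  [ 0.1650   0.5125   0.0600]
  [ 0.1100   0.2050   0.8600]
(I − A)⁻¹ = adj(I−A) / det(I−A) ≈
  [   1.2195     0.4545     0.4435]
  [   0.3659     1.1364     0.1330]
  [   0.2439     0.4545     1.9069]
x = (I − A)⁻¹ d = adj(I−A)·d / det(I−A), with det(I−A) = 0.4510:
  x_1 = (0.5500·140 + 0.2050·370 + 0.2000·380) / 0.4510 = 228.85 / 0.4510 ≈ 507.43
  x_2 = (0.1650·140 + 0.5125·370 + 0.0600·380) / 0.4510 = 235.525 / 0.4510 ≈ 522.23
  x_3 = (0.1100·140 + 0.2050·370 + 0.8600·380) / 0.4510 = 418.05 / 0.4510 ≈ 926.94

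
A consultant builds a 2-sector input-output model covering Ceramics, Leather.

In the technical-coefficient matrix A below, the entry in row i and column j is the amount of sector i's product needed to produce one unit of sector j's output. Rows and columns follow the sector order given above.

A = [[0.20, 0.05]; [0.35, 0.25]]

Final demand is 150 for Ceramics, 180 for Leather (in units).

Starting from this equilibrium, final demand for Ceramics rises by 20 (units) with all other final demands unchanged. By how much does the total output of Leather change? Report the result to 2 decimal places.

Δx_L = 12.02

I − A =
  [   0.80    -0.05]
  [  -0.35     0.75]
det(I−A) = (0.80)(0.75) − (-0.05)(-0.35) = 0.5825
adj(I−A) = [[0.75, 0.05], [0.35, 0.80]]
(I − A)⁻¹ = adj(I−A) / det(I−A) ≈
  [   1.2876     0.0858]
  [   0.6009     1.3734]
Δx = (I − A)⁻¹ Δd with Δd having +20 in the Ceramics component and 0 elsewhere.
So Δx_L = L_LC · (+20), where L_LC = adj(I−A)_LC / det(I−A) = 0.35 / 0.5825.
Δx_L = 0.35 × (+20) / 0.5825 = 7.00 / 0.5825 ≈ 12.02.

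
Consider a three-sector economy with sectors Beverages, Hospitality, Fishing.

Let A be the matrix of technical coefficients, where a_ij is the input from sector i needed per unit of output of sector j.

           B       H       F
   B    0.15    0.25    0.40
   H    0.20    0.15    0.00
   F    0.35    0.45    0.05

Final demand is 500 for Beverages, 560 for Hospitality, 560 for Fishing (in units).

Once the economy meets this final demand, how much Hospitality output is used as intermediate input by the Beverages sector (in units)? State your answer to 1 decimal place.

z_HB = 342.2

I − A =
  [   0.85    -0.25    -0.40]
  [  -0.20     0.85     0.00]
  [  -0.35    -0.45     0.95]
Cofactors of I−A, C_ij = (−1)^(i+j)·(minor ij) (rows/columns in the sector order above):
  C_11 = (0.85)(0.95) − (0.00)(-0.45) = 0.8075
  C_12 = −[(-0.20)(0.95) − (0.00)(-0.35)] = 0.1900
  C_13 = (-0.20)(-0.45) − (0.85)(-0.35) = 0.3875
  C_21 = −[(-0.25)(0.95) − (-0.40)(-0.45)] = 0.4175
  C_22 = (0.85)(0.95) − (-0.40)(-0.35) = 0.6675
  C_23 = −[(0.85)(-0.45) − (-0.25)(-0.35)] = 0.4700
  C_31 = (-0.25)(0.00) − (-0.40)(0.85) = 0.3400
  C_32 = −[(0.85)(0.00) − (-0.40)(-0.20)] = 0.0800
  C_33 = (0.85)(0.85) − (-0.25)(-0.20) = 0.6725
det(I−A) = Σ_j (I−A)_1j·C_1j = (0.85)(0.8075) + (-0.25)(0.1900) + (-0.40)(0.3875) = 0.483875
adj(I−A) = Cᵀ =
  [ 0.8075   0.4175   0.3400]
  [ 0.1900   0.6675   0.0800]
  [ 0.3875   0.4700   0.6725]
(I − A)⁻¹ = adj(I−A) / det(I−A) ≈
  [   1.6688     0.8628     0.7027]
  [   0.3927     1.3795     0.1653]
  [   0.8008     0.9713     1.3898]
First solve x = (I − A)⁻¹ d = adj(I−A)·d / det(I−A); in particular x_B = (0.8075·500 + 0.4175·560 + 0.3400·560) / 0.483875 = 827.95 / 0.483875 ≈ 1711.082.
Intermediate flow from H to B: z_HB = a_HB · x_B = 0.20 × 827.95 / 0.483875 = 165.59 / 0.483875 ≈ 342.2.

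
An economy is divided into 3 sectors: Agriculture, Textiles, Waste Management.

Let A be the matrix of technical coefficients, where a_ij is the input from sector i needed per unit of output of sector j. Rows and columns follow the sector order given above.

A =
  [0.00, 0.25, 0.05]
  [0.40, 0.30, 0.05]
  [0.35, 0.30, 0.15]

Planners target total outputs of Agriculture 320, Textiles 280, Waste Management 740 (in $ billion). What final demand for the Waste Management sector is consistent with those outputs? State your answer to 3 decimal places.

I − A =
  [   1.00    -0.25    -0.05]
  [  -0.40     0.70    -0.05]
  [  -0.35    -0.30     0.85]
d = (I − A) x:
  d_1 = (+1.00)·320 + (-0.25)·280 + (-0.05)·740 = 213.000
  d_2 = (-0.40)·320 + (+0.70)·280 + (-0.05)·740 = 31.000
  d_3 = (-0.35)·320 + (-0.30)·280 + (+0.85)·740 = 433.000

d_3 = 433.000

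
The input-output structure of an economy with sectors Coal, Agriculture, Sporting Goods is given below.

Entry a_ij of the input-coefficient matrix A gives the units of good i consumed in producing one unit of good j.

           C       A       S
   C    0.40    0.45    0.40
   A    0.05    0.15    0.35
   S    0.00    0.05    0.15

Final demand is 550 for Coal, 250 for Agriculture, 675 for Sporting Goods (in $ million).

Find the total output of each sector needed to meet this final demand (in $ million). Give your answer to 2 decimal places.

x_C = 2045.76, x_A = 759.85, x_S = 838.81

I − A =
  [   0.60    -0.45    -0.40]
  [  -0.05     0.85    -0.35]
  [   0.00    -0.05     0.85]
Cofactors of I−A, C_ij = (−1)^(i+j)·(minor ij) (rows/columns in the sector order above):
  C_11 = (0.85)(0.85) − (-0.35)(-0.05) = 0.7050
  C_12 = −[(-0.05)(0.85) − (-0.35)(0.00)] = 0.0425
  C_13 = (-0.05)(-0.05) − (0.85)(0.00) = 0.0025
  C_21 = −[(-0.45)(0.85) − (-0.40)(-0.05)] = 0.4025
  C_22 = (0.60)(0.85) − (-0.40)(0.00) = 0.5100
  C_23 = −[(0.60)(-0.05) − (-0.45)(0.00)] = 0.0300
  C_31 = (-0.45)(-0.35) − (-0.40)(0.85) = 0.4975
  C_32 = −[(0.60)(-0.35) − (-0.40)(-0.05)] = 0.2300
  C_33 = (0.60)(0.85) − (-0.45)(-0.05) = 0.4875
det(I−A) = Σ_j (I−A)_1j·C_1j = (0.60)(0.7050) + (-0.45)(0.0425) + (-0.40)(0.0025) = 0.402875
adj(I−A) = Cᵀ =
  [ 0.7050   0.4025   0.4975]
  [ 0.0425   0.5100   0.2300]
  [ 0.0025   0.0300   0.4875]
(I − A)⁻¹ = adj(I−A) / det(I−A) ≈
  [   1.7499     0.9991     1.2349]
  [   0.1055     1.2659     0.5709]
  [   0.0062     0.0745     1.2101]
x = (I − A)⁻¹ d = adj(I−A)·d / det(I−A), with det(I−A) = 0.402875:
  x_C = (0.7050·550 + 0.4025·250 + 0.4975·675) / 0.402875 = 824.1875 / 0.402875 ≈ 2045.76
  x_A = (0.0425·550 + 0.5100·250 + 0.2300·675) / 0.402875 = 306.125 / 0.402875 ≈ 759.85
  x_S = (0.0025·550 + 0.0300·250 + 0.4875·675) / 0.402875 = 337.9375 / 0.402875 ≈ 838.81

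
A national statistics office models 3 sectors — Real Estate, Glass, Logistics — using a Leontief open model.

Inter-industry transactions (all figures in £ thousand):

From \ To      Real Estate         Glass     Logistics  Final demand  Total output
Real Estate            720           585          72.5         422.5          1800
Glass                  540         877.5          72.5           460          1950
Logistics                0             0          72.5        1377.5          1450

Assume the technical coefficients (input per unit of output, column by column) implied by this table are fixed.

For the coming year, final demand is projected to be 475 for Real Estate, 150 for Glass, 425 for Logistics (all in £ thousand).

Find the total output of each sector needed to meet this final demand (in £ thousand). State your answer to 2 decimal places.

Technical coefficients a_ij = z_ij / X_j:
  a_RR = 720/1800 = 0.40, a_GR = 540/1800 = 0.30, a_LR = 0/1800 = 0.00
  a_RG = 585/1950 = 0.30, a_GG = 877.5/1950 = 0.45, a_LG = 0/1950 = 0.00
  a_RL = 72.5/1450 = 0.05, a_GL = 72.5/1450 = 0.05, a_LL = 72.5/1450 = 0.05
I − A =
  [   0.60    -0.30    -0.05]
  [  -0.30     0.55    -0.05]
  [   0.00     0.00     0.95]
Cofactors of I−A, C_ij = (−1)^(i+j)·(minor ij) (rows/columns in the sector order above):
  C_11 = (0.55)(0.95) − (-0.05)(0.00) = 0.5225
  C_12 = −[(-0.30)(0.95) − (-0.05)(0.00)] = 0.2850
  C_13 = (-0.30)(0.00) − (0.55)(0.00) = 0.0000
  C_21 = −[(-0.30)(0.95) − (-0.05)(0.00)] = 0.2850
  C_22 = (0.60)(0.95) − (-0.05)(0.00) = 0.5700
  C_23 = −[(0.60)(0.00) − (-0.30)(0.00)] = 0.0000
  C_31 = (-0.30)(-0.05) − (-0.05)(0.55) = 0.0425
  C_32 = −[(0.60)(-0.05) − (-0.05)(-0.30)] = 0.0450
  C_33 = (0.60)(0.55) − (-0.30)(-0.30) = 0.2400
det(I−A) = Σ_j (I−A)_1j·C_1j = (0.60)(0.5225) + (-0.30)(0.2850) + (-0.05)(0.0000) = 0.2280
adj(I−A) = Cᵀ =
  [ 0.5225   0.2850   0.0425]
  [ 0.2850   0.5700   0.0450]
  [ 0.0000   0.0000   0.2400]
(I − A)⁻¹ = adj(I−A) / det(I−A) ≈
  [   2.2917     1.2500     0.1864]
  [   1.2500     2.5000     0.1974]
  [   0.0000     0.0000     1.0526]
x = (I − A)⁻¹ d = adj(I−A)·d / det(I−A), with det(I−A) = 0.2280:
  x_R = (0.5225·475 + 0.2850·150 + 0.0425·425) / 0.2280 = 309.00 / 0.2280 ≈ 1355.26
  x_G = (0.2850·475 + 0.5700·150 + 0.0450·425) / 0.2280 = 240.00 / 0.2280 ≈ 1052.63
  x_L = (0.0000·475 + 0.0000·150 + 0.2400·425) / 0.2280 = 102.00 / 0.2280 ≈ 447.37

x_R = 1355.26, x_G = 1052.63, x_L = 447.37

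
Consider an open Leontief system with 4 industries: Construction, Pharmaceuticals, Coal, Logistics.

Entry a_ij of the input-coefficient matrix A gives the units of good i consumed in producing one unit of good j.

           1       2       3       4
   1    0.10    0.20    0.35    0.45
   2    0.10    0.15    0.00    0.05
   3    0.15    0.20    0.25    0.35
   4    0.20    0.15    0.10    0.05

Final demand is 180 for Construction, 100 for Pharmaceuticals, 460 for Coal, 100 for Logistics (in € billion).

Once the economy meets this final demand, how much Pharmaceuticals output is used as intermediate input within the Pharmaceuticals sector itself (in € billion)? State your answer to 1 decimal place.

z_22 = 37.3

I − A =
  [   0.90    -0.20    -0.35    -0.45]
  [  -0.10     0.85     0.00    -0.05]
  [  -0.15    -0.20     0.75    -0.35]
  [  -0.20    -0.15    -0.10     0.95]
Compute the cofactors C_ij = (−1)^(i+j)·(3×3 minor ij) of I−A; the adjugate is their transpose:
adj(I−A) = Cᵀ =
  [ 0.569250   0.280000   0.319250   0.402000]
  [ 0.076000   0.461125   0.045750   0.077125]
  [ 0.205750   0.252875   0.615750   0.337625]
  [ 0.153500   0.158375   0.139250   0.507125]
det(I−A) = Σ_j (I−A)_1j·C_1j = (0.90)(0.569250) + (-0.20)(0.076000) + (-0.35)(0.205750) + (-0.45)(0.153500) = 0.3560375
(I − A)⁻¹ = adj(I−A) / det(I−A) ≈
  [   1.5988     0.7864     0.8967     1.1291]
  [   0.2135     1.2952     0.1285     0.2166]
  [   0.5779     0.7102     1.7295     0.9483]
  [   0.4311     0.4448     0.3911     1.4244]
First solve x = (I − A)⁻¹ d = adj(I−A)·d / det(I−A); in particular x_2 = (0.076000·180 + 0.461125·100 + 0.045750·460 + 0.077125·100) / 0.3560375 = 88.55 / 0.3560375 ≈ 248.710.
Intermediate flow from 2 to 2: z_22 = a_22 · x_2 = 0.15 × 88.55 / 0.3560375 = 13.2825 / 0.3560375 ≈ 37.3.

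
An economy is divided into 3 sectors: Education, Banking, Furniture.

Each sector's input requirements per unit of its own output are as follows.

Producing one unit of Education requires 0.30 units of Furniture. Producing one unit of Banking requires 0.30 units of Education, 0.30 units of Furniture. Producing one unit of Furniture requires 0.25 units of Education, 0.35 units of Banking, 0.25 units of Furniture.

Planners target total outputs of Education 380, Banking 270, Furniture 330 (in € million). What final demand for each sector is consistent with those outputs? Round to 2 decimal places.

I − A =
  [   1.00    -0.30    -0.25]
  [   0.00     1.00    -0.35]
  [  -0.30    -0.30     0.75]
d = (I − A) x:
  d_E = (+1.00)·380 + (-0.30)·270 + (-0.25)·330 = 216.50
  d_B = (+0.00)·380 + (+1.00)·270 + (-0.35)·330 = 154.50
  d_F = (-0.30)·380 + (-0.30)·270 + (+0.75)·330 = 52.50

d_E = 216.50, d_B = 154.50, d_F = 52.50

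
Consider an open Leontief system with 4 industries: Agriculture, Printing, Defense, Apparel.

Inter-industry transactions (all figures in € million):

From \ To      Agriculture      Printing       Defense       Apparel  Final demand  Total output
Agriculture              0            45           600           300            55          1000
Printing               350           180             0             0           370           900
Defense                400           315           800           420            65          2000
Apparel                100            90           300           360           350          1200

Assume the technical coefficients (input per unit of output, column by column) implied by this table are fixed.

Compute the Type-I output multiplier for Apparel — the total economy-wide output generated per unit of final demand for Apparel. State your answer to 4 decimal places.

m_4 = 6.8213

Technical coefficients a_ij = z_ij / X_j:
  a_11 = 0/1000 = 0.00, a_21 = 350/1000 = 0.35, a_31 = 400/1000 = 0.40, a_41 = 100/1000 = 0.10
  a_12 = 45/900 = 0.05, a_22 = 180/900 = 0.20, a_32 = 315/900 = 0.35, a_42 = 90/900 = 0.10
  a_13 = 600/2000 = 0.30, a_23 = 0/2000 = 0.00, a_33 = 800/2000 = 0.40, a_43 = 300/2000 = 0.15
  a_14 = 300/1200 = 0.25, a_24 = 0/1200 = 0.00, a_34 = 420/1200 = 0.35, a_44 = 360/1200 = 0.30
I − A =
  [   1.00    -0.05    -0.30    -0.25]
  [  -0.35     0.80     0.00     0.00]
  [  -0.40    -0.35     0.60    -0.35]
  [  -0.10    -0.10    -0.15     0.70]
Compute the cofactors C_ij = (−1)^(i+j)·(3×3 minor ij) of I−A; the adjugate is their transpose:
adj(I−A) = Cᵀ =
  [ 0.294000   0.130500   0.198000   0.204000]
  [ 0.128625   0.243000   0.086625   0.089250]
  [ 0.350000   0.297000   0.519000   0.384500]
  [ 0.135375   0.117000   0.151875   0.336750]
det(I−A) = Σ_j (I−A)_1j·C_1j = (1.00)(0.294000) + (-0.05)(0.128625) + (-0.30)(0.350000) + (-0.25)(0.135375) = 0.148725
(I − A)⁻¹ = adj(I−A) / det(I−A) ≈
  [   1.97680     0.87746     1.33132     1.37166]
  [   0.86485     1.63389     0.58245     0.60010]
  [   2.35334     1.99697     3.48966     2.58531]
  [   0.91024     0.78669     1.02118     2.26425]
The output multiplier for sector j is the column-j sum of the Leontief inverse (I − A)⁻¹ = adj(I−A) / det(I−A).
Column 4 of adj(I−A): (0.204000, 0.089250, 0.384500, 0.336750); det(I−A) = 0.148725.
m_4 = (0.204000 + 0.089250 + 0.384500 + 0.336750) / 0.148725 = 1.0145 / 0.148725 ≈ 6.8213.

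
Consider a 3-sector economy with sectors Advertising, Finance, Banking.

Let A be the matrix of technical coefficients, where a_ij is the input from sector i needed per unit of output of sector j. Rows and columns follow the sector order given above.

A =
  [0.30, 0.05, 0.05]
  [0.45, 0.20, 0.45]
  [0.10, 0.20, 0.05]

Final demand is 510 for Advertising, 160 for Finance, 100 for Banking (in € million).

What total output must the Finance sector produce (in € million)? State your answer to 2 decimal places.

I − A =
  [   0.70    -0.05    -0.05]
  [  -0.45     0.80    -0.45]
  [  -0.10    -0.20     0.95]
Cofactors of I−A, C_ij = (−1)^(i+j)·(minor ij) (rows/columns in the sector order above):
  C_11 = (0.80)(0.95) − (-0.45)(-0.20) = 0.6700
  C_12 = −[(-0.45)(0.95) − (-0.45)(-0.10)] = 0.4725
  C_13 = (-0.45)(-0.20) − (0.80)(-0.10) = 0.1700
  C_21 = −[(-0.05)(0.95) − (-0.05)(-0.20)] = 0.0575
  C_22 = (0.70)(0.95) − (-0.05)(-0.10) = 0.6600
  C_23 = −[(0.70)(-0.20) − (-0.05)(-0.10)] = 0.1450
  C_31 = (-0.05)(-0.45) − (-0.05)(0.80) = 0.0625
  C_32 = −[(0.70)(-0.45) − (-0.05)(-0.45)] = 0.3375
  C_33 = (0.70)(0.80) − (-0.05)(-0.45) = 0.5375
det(I−A) = Σ_j (I−A)_1j·C_1j = (0.70)(0.6700) + (-0.05)(0.4725) + (-0.05)(0.1700) = 0.436875
adj(I−A) = Cᵀ =
  [ 0.6700   0.0575   0.0625]
  [ 0.4725   0.6600   0.3375]
  [ 0.1700   0.1450   0.5375]
(I − A)⁻¹ = adj(I−A) / det(I−A) ≈
  [   1.5336     0.1316     0.1431]
  [   1.0815     1.5107     0.7725]
  [   0.3891     0.3319     1.2303]
x = (I − A)⁻¹ d = adj(I−A)·d / det(I−A), with det(I−A) = 0.436875:
  x_A = (0.6700·510 + 0.0575·160 + 0.0625·100) / 0.436875 = 357.15 / 0.436875 ≈ 817.51
  x_F = (0.4725·510 + 0.6600·160 + 0.3375·100) / 0.436875 = 380.325 / 0.436875 ≈ 870.56
  x_B = (0.1700·510 + 0.1450·160 + 0.5375·100) / 0.436875 = 163.65 / 0.436875 ≈ 374.59

x_F = 870.56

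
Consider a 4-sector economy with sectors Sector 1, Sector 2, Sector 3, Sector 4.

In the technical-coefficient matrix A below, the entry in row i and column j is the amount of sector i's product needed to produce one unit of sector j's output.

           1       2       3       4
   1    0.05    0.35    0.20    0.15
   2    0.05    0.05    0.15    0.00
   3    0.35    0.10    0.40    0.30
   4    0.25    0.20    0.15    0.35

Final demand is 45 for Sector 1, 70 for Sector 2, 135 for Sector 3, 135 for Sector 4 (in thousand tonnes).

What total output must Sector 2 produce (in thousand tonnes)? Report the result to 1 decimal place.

I − A =
  [   0.95    -0.35    -0.20    -0.15]
  [  -0.05     0.95    -0.15     0.00]
  [  -0.35    -0.10     0.60    -0.30]
  [  -0.25    -0.20    -0.15     0.65]
Compute the cofactors C_ij = (−1)^(i+j)·(3×3 minor ij) of I−A; the adjugate is their transpose:
adj(I−A) = Cᵀ =
  [ 0.309000   0.166000   0.183500   0.156000]
  [ 0.062625   0.236875   0.094625   0.058125]
  [ 0.293625   0.231375   0.538125   0.316125]
  [ 0.205875   0.190125   0.223875   0.430875]
det(I−A) = Σ_j (I−A)_1j·C_1j = (0.95)(0.309000) + (-0.35)(0.062625) + (-0.20)(0.293625) + (-0.15)(0.205875) = 0.182025
(I − A)⁻¹ = adj(I−A) / det(I−A) ≈
  [   1.6976     0.9120     1.0081     0.8570]
  [   0.3440     1.3013     0.5198     0.3193]
  [   1.6131     1.2711     2.9563     1.7367]
  [   1.1310     1.0445     1.2299     2.3671]
x = (I − A)⁻¹ d = adj(I−A)·d / det(I−A), with det(I−A) = 0.182025:
  x_1 = (0.309000·45 + 0.166000·70 + 0.183500·135 + 0.156000·135) / 0.182025 = 71.3575 / 0.182025 ≈ 392.0
  x_2 = (0.062625·45 + 0.236875·70 + 0.094625·135 + 0.058125·135) / 0.182025 = 40.020625 / 0.182025 ≈ 219.9
  x_3 = (0.293625·45 + 0.231375·70 + 0.538125·135 + 0.316125·135) / 0.182025 = 144.733125 / 0.182025 ≈ 795.1
  x_4 = (0.205875·45 + 0.190125·70 + 0.223875·135 + 0.430875·135) / 0.182025 = 110.964375 / 0.182025 ≈ 609.6

x_2 = 219.9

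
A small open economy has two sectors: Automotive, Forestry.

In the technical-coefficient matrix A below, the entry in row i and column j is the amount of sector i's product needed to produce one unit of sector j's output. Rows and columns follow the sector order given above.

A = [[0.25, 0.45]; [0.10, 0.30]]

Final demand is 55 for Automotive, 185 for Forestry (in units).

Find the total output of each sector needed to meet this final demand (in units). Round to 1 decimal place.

x_1 = 253.6, x_2 = 300.5

I − A =
  [   0.75    -0.45]
  [  -0.10     0.70]
det(I−A) = (0.75)(0.70) − (-0.45)(-0.10) = 0.4800
adj(I−A) = [[0.70, 0.45], [0.10, 0.75]]
(I − A)⁻¹ = adj(I−A) / det(I−A) ≈
  [   1.4583     0.9375]
  [   0.2083     1.5625]
x = (I − A)⁻¹ d = adj(I−A)·d / det(I−A), with det(I−A) = 0.4800:
  x_1 = (0.70·55 + 0.45·185) / 0.4800 = 121.75 / 0.4800 ≈ 253.6
  x_2 = (0.10·55 + 0.75·185) / 0.4800 = 144.25 / 0.4800 ≈ 300.5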